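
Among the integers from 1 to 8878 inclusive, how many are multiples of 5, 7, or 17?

3148

Using inclusion–exclusion:
floor(8878/5) + floor(8878/7) + floor(8878/17) − floor(8878/35) − floor(8878/85) − floor(8878/119) + floor(8878/595) = 1775 + 1268 + 522 − 253 − 104 − 74 + 14 = 3148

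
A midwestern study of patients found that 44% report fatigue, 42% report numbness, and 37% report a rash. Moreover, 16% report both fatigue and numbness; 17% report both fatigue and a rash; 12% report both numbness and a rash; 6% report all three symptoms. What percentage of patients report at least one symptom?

P(≥1) = 44 + 42 + 37 − 16 − 17 − 12 + 6 = 84%

84%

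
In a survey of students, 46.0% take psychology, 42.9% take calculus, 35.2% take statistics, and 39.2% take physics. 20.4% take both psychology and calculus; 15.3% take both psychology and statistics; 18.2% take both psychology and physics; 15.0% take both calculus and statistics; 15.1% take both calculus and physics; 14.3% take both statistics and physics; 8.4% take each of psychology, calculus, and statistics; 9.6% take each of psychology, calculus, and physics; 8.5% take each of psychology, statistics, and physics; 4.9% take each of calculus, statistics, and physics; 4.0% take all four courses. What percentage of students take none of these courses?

7.6%

P(union) = 46.0 + 42.9 + 35.2 + 39.2 − 20.4 − 15.3 − 18.2 − 15.0 − 15.1 − 14.3 + 8.4 + 9.6 + 8.5 + 4.9 − 4.0 = 92.4%
P(none) = 100% − 92.4% = 7.6%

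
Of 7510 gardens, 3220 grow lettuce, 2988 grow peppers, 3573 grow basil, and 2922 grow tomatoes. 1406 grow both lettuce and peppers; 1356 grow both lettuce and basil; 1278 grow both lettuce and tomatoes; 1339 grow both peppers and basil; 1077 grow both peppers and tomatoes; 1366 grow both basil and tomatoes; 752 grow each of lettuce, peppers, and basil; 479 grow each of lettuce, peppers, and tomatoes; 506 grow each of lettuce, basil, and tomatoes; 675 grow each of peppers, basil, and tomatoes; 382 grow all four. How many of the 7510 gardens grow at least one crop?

6911

By inclusion-exclusion,
|at least one| = 3220 + 2988 + 3573 + 2922 − 1406 − 1356 − 1278 − 1339 − 1077 − 1366 + 752 + 479 + 506 + 675 − 382 = 6911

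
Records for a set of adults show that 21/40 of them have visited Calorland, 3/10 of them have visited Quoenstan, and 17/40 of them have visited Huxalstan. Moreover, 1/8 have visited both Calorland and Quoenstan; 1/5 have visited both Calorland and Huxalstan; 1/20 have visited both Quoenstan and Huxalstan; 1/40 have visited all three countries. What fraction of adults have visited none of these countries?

By inclusion-exclusion,
P(at least one) = 21/40 + 3/10 + 17/40 − 1/8 − 1/5 − 1/20 + 1/40 = 9/10
P(none) = 1 − 9/10 = 1/10

1/10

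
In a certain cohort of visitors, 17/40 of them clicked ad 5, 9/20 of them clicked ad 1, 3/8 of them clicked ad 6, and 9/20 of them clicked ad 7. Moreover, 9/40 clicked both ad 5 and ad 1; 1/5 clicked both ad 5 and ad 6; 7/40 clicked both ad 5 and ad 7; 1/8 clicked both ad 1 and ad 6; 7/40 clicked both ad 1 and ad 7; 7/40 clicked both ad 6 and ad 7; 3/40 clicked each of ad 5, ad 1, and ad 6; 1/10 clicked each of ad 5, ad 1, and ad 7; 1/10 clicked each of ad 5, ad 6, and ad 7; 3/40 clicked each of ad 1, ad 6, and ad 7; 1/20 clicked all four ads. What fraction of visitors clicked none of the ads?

3/40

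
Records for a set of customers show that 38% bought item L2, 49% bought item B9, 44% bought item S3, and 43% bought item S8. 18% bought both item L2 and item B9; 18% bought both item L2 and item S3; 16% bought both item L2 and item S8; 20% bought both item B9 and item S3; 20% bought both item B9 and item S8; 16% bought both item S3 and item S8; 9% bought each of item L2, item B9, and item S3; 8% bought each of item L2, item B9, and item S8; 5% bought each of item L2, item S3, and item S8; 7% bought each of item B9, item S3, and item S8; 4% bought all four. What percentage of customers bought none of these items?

P(at least one) = 38 + 49 + 44 + 43 − 18 − 18 − 16 − 20 − 20 − 16 + 9 + 8 + 5 + 7 − 4 = 91%
P(none) = 100% − 91% = 9%

9%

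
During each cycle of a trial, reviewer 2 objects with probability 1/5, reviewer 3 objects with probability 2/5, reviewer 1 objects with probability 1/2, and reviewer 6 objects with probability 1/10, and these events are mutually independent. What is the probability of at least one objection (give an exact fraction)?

P(none) = (1 − 1/5) × (1 − 2/5) × (1 − 1/2) × (1 − 1/10) = 4/5 × 3/5 × 1/2 × 9/10 = 27/125
P(at least one) = 1 − 27/125 = 98/125

98/125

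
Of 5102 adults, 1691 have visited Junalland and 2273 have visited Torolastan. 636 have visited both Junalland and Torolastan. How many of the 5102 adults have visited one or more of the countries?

|union| = 1691 + 2273 − 636 = 3328

3328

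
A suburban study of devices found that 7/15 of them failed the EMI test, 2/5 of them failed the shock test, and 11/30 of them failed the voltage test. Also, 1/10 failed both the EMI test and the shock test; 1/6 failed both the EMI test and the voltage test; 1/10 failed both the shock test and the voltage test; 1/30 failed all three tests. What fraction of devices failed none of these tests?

1/10

P(≥1) = 7/15 + 2/5 + 11/30 − 1/10 − 1/6 − 1/10 + 1/30 = 9/10
P(none) = 1 − 9/10 = 1/10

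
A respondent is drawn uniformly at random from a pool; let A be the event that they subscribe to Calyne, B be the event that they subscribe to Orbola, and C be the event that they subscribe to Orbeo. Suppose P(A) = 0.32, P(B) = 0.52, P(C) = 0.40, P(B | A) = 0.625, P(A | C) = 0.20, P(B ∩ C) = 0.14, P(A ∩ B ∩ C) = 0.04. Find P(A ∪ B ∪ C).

P(A ∩ B) = P(A)·P(B|A) = 0.32 × 0.625 = 0.20
P(A ∩ C) = P(C)·P(A|C) = 0.40 × 0.20 = 0.08
Apply inclusion-exclusion:
P(A ∪ B ∪ C) = 0.32 + 0.52 + 0.40 − 0.20 − 0.08 − 0.14 + 0.04 = 0.86

0.86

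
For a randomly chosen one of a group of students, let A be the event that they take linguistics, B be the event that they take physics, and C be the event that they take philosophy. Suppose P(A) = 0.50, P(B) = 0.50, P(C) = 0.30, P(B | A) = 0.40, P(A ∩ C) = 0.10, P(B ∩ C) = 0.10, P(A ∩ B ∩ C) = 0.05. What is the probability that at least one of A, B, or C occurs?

0.95

P(A ∩ B) = P(A)·P(B|A) = 0.50 × 0.40 = 0.20
P(A ∪ B ∪ C) = 0.50 + 0.50 + 0.30 − 0.20 − 0.10 − 0.10 + 0.05 = 0.95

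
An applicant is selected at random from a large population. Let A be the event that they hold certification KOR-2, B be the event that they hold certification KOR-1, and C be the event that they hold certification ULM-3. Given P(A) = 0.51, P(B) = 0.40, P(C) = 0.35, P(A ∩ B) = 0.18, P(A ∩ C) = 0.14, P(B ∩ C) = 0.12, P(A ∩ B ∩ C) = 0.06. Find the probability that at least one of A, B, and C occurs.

By inclusion-exclusion,
P(A ∪ B ∪ C) = 0.51 + 0.40 + 0.35 − 0.18 − 0.14 − 0.12 + 0.06 = 0.88

0.88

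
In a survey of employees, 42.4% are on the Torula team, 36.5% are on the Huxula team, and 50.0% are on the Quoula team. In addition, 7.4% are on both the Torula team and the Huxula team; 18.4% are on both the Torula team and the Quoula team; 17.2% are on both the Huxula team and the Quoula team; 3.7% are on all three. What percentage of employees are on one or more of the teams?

89.6%

By inclusion–exclusion:
P(≥1) = 42.4 + 36.5 + 50.0 − 7.4 − 18.4 − 17.2 + 3.7 = 89.6%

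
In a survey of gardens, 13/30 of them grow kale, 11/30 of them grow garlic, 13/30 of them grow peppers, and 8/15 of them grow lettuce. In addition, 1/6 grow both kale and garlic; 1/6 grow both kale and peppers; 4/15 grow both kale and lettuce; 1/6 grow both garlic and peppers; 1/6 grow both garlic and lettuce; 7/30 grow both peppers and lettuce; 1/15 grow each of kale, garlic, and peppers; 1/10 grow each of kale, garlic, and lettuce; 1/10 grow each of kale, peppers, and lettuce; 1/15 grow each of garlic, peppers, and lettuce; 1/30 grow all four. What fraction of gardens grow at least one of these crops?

9/10

P(at least one) = 13/30 + 11/30 + 13/30 + 8/15 − 1/6 − 1/6 − 4/15 − 1/6 − 1/6 − 7/30 + 1/15 + 1/10 + 1/10 + 1/15 − 1/30 = 9/10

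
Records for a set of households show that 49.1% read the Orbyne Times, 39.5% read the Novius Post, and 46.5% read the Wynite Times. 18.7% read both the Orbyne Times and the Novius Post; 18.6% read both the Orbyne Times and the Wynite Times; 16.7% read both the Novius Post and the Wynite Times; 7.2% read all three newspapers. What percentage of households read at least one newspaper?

By inclusion-exclusion,
P(union) = 49.1 + 39.5 + 46.5 − 18.7 − 18.6 − 16.7 + 7.2 = 88.3%

88.3%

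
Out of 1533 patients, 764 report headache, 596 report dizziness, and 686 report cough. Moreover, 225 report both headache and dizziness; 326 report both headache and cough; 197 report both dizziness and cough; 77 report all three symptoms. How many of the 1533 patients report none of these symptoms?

|union| = 764 + 596 + 686 − 225 − 326 − 197 + 77 = 1375
None: 1533 − 1375 = 158

158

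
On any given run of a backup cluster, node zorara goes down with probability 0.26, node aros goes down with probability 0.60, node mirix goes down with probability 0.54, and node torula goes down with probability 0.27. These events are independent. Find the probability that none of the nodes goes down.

P(none) = (1 − 0.26) × (1 − 0.60) × (1 − 0.54) × (1 − 0.27) = 0.74 × 0.40 × 0.46 × 0.73 = 0.0993968

0.0993968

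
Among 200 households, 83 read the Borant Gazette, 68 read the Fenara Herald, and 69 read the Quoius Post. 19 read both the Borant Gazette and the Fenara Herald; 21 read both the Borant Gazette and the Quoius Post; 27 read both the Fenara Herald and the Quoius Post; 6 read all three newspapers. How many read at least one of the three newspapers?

159

By inclusion-exclusion,
|union| = 83 + 68 + 69 − 19 − 21 − 27 + 6 = 159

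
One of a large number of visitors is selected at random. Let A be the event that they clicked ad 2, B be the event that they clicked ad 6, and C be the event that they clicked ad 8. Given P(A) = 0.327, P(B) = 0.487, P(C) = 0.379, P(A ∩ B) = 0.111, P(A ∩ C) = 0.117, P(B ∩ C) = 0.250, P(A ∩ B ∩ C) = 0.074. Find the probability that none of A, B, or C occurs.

Apply inclusion-exclusion:
P(A ∪ B ∪ C) = 0.327 + 0.487 + 0.379 − 0.111 − 0.117 − 0.250 + 0.074 = 0.789
P(none) = 1 − 0.789 = 0.211

0.211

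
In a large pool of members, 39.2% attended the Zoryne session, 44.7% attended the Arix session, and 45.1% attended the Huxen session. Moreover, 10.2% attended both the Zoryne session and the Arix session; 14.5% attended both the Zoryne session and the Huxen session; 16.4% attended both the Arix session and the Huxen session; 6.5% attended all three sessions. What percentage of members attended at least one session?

Apply inclusion-exclusion:
P(union) = 39.2 + 44.7 + 45.1 − 10.2 − 14.5 − 16.4 + 6.5 = 94.4%

94.4%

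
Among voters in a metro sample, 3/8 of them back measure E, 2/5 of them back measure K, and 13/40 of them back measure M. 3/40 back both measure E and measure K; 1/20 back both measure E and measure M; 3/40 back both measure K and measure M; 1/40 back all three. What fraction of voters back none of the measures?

3/40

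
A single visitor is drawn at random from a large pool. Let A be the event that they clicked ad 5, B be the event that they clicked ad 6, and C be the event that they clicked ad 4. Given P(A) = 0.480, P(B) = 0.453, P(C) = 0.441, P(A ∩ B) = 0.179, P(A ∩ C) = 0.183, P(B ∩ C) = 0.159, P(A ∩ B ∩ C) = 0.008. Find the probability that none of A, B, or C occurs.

Inclusion–exclusion gives
P(A ∪ B ∪ C) = 0.480 + 0.453 + 0.441 − 0.179 − 0.183 − 0.159 + 0.008 = 0.861
P(none) = 1 − 0.861 = 0.139

0.139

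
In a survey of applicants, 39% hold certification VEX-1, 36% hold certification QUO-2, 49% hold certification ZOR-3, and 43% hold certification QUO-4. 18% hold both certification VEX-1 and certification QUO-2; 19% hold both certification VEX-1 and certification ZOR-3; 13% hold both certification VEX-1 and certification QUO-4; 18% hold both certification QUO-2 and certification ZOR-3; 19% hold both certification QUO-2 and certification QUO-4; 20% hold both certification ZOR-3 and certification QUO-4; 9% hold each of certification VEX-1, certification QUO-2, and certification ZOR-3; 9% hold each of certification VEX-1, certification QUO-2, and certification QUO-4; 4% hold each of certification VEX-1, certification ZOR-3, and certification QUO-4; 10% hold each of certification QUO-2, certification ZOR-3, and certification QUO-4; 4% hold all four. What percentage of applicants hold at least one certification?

88%

P(≥1) = 39 + 36 + 49 + 43 − 18 − 19 − 13 − 18 − 19 − 20 + 9 + 9 + 4 + 10 − 4 = 88%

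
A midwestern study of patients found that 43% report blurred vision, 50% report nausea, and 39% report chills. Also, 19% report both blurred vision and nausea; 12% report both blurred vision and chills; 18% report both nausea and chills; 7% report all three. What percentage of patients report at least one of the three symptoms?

P(union) = 43 + 50 + 39 − 19 − 12 − 18 + 7 = 90%

90%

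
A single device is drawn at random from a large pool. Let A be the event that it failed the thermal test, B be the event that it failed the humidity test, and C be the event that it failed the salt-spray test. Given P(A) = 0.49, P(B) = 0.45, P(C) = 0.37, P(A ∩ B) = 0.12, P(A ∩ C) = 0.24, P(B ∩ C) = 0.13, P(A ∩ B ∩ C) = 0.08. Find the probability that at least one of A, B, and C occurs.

0.90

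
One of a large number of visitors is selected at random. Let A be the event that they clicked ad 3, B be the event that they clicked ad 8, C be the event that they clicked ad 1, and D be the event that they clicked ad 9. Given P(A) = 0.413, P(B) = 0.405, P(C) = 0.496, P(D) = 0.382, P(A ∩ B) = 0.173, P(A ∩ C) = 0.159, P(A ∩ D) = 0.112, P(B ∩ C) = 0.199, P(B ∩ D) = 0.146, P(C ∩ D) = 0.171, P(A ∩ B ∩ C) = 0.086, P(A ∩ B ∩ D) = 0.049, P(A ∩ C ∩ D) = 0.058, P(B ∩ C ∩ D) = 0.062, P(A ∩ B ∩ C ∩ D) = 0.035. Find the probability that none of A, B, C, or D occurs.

Using inclusion–exclusion:
P(A ∪ B ∪ C ∪ D) = 0.413 + 0.405 + 0.496 + 0.382 − 0.173 − 0.159 − 0.112 − 0.199 − 0.146 − 0.171 + 0.086 + 0.049 + 0.058 + 0.062 − 0.035 = 0.956
P(none) = 1 − 0.956 = 0.044

0.044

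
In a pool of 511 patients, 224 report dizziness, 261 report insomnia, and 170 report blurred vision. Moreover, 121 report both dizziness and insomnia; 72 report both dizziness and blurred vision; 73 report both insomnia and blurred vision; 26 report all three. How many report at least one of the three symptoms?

Apply inclusion-exclusion:
|union| = 224 + 261 + 170 − 121 − 72 − 73 + 26 = 415

415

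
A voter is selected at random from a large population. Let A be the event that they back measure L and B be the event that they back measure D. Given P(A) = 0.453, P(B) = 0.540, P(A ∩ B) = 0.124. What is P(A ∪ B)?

0.869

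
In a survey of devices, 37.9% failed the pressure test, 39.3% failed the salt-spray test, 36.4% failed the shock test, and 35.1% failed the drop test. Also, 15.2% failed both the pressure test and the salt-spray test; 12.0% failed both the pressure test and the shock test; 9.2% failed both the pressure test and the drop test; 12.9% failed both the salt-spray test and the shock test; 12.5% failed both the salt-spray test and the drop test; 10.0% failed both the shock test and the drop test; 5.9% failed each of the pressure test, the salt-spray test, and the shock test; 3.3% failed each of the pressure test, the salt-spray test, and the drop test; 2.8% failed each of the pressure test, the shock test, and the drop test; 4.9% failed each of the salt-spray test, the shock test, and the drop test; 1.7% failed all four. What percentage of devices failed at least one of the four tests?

92.1%

Using inclusion–exclusion:
P(≥1) = 37.9 + 39.3 + 36.4 + 35.1 − 15.2 − 12.0 − 9.2 − 12.9 − 12.5 − 10.0 + 5.9 + 3.3 + 2.8 + 4.9 − 1.7 = 92.1%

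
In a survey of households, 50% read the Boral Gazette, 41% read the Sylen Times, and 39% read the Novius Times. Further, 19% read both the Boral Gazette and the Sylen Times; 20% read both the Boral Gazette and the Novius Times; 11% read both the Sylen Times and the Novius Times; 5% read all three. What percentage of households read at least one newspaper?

85%

Inclusion–exclusion gives
P(union) = 50 + 41 + 39 − 19 − 20 − 11 + 5 = 85%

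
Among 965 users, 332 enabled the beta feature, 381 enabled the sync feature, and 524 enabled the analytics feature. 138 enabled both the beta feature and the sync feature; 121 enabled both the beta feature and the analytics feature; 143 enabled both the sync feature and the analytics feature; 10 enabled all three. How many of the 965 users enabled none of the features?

120

|at least one| = 332 + 381 + 524 − 138 − 121 − 143 + 10 = 845
None: 965 − 845 = 120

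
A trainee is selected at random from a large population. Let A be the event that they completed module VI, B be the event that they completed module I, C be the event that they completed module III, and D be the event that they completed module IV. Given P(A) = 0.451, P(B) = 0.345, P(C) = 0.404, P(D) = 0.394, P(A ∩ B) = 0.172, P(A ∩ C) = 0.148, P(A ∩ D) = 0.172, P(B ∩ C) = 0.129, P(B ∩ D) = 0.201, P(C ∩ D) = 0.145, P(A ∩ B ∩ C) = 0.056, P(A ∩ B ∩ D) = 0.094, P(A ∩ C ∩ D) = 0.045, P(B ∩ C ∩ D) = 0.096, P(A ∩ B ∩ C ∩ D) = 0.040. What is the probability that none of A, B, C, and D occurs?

0.122

Using inclusion–exclusion:
P(A ∪ B ∪ C ∪ D) = 0.451 + 0.345 + 0.404 + 0.394 − 0.172 − 0.148 − 0.172 − 0.129 − 0.201 − 0.145 + 0.056 + 0.094 + 0.045 + 0.096 − 0.040 = 0.878
P(none) = 1 − 0.878 = 0.122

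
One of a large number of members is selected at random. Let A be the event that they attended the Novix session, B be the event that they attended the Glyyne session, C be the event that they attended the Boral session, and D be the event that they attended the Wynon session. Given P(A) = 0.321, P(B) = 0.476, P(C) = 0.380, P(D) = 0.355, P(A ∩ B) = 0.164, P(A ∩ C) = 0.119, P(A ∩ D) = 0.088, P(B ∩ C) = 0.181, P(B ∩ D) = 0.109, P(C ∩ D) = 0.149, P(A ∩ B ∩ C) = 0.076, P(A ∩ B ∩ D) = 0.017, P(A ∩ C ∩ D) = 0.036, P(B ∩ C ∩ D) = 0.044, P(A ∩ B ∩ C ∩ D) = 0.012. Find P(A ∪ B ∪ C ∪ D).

0.883

Inclusion–exclusion gives
P(A ∪ B ∪ C ∪ D) = 0.321 + 0.476 + 0.380 + 0.355 − 0.164 − 0.119 − 0.088 − 0.181 − 0.109 − 0.149 + 0.076 + 0.017 + 0.036 + 0.044 − 0.012 = 0.883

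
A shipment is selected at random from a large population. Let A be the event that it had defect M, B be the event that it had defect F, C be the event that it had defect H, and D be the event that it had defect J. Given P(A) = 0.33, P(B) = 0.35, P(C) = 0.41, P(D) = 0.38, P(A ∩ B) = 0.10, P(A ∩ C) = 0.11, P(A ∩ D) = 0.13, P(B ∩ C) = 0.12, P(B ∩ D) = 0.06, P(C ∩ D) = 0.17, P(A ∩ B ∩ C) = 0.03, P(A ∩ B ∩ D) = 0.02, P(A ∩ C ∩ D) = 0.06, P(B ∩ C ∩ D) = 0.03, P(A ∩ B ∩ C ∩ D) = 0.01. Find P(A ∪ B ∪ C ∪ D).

By inclusion–exclusion:
P(A ∪ B ∪ C ∪ D) = 0.33 + 0.35 + 0.41 + 0.38 − 0.10 − 0.11 − 0.13 − 0.12 − 0.06 − 0.17 + 0.03 + 0.02 + 0.06 + 0.03 − 0.01 = 0.91

0.91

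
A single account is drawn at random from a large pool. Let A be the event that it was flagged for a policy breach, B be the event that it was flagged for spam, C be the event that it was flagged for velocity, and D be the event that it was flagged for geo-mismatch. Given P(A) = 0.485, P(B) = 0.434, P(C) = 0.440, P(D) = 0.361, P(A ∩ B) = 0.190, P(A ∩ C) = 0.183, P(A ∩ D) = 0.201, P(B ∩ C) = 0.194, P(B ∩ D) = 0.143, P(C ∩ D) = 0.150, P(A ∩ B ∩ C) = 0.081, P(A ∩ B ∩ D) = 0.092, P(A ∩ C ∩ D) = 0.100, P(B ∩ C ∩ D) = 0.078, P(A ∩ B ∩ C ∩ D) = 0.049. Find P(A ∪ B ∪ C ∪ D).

P(A ∪ B ∪ C ∪ D) = 0.485 + 0.434 + 0.440 + 0.361 − 0.190 − 0.183 − 0.201 − 0.194 − 0.143 − 0.150 + 0.081 + 0.092 + 0.100 + 0.078 − 0.049 = 0.961

0.961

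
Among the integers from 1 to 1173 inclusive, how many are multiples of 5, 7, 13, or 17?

474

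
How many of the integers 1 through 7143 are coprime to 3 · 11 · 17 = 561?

2381 + 649 + 420 − 216 − 140 − 38 + 12 = 3068
7143 − 3068 = 4075

4075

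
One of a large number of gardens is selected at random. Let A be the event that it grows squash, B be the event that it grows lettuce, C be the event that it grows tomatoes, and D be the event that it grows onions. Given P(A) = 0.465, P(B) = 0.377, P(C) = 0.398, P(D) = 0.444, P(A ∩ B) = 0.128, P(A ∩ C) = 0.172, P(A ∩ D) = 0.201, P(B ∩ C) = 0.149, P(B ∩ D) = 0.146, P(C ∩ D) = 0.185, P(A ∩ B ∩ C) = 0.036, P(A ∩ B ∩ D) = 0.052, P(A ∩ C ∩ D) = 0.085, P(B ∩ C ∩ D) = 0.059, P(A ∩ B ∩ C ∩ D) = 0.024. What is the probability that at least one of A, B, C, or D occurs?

Using inclusion–exclusion:
P(A ∪ B ∪ C ∪ D) = 0.465 + 0.377 + 0.398 + 0.444 − 0.128 − 0.172 − 0.201 − 0.149 − 0.146 − 0.185 + 0.036 + 0.052 + 0.085 + 0.059 − 0.024 = 0.911

0.911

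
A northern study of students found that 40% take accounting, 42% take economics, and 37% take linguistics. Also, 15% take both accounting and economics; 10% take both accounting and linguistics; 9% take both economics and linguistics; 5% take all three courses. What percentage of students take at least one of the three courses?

By inclusion-exclusion,
P(union) = 40 + 42 + 37 − 15 − 10 − 9 + 5 = 90%

90%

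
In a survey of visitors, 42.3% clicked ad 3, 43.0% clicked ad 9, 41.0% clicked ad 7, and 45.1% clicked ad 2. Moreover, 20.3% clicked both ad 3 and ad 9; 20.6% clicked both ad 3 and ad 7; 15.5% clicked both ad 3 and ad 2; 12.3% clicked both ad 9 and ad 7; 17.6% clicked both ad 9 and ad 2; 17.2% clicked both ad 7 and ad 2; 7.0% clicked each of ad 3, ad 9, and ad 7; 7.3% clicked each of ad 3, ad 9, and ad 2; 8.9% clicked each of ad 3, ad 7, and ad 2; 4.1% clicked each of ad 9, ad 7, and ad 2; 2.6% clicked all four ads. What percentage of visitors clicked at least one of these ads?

92.6%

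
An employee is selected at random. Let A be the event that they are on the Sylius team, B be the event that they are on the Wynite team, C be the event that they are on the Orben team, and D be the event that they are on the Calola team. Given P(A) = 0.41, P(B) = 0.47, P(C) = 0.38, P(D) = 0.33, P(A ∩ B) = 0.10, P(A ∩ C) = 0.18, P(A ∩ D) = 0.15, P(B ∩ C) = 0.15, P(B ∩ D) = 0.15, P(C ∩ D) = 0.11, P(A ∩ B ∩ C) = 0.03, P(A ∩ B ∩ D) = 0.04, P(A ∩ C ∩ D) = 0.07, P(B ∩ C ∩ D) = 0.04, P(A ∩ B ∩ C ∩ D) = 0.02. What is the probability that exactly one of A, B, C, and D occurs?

By inclusion–exclusion (exactly-one form):
P(exactly one) = 0.41 + 0.47 + 0.38 + 0.33 − 2·0.10 − 2·0.18 − 2·0.15 − 2·0.15 − 2·0.15 − 2·0.11 + 3·0.03 + 3·0.04 + 3·0.07 + 3·0.04 − 4·0.02 = 0.37

0.37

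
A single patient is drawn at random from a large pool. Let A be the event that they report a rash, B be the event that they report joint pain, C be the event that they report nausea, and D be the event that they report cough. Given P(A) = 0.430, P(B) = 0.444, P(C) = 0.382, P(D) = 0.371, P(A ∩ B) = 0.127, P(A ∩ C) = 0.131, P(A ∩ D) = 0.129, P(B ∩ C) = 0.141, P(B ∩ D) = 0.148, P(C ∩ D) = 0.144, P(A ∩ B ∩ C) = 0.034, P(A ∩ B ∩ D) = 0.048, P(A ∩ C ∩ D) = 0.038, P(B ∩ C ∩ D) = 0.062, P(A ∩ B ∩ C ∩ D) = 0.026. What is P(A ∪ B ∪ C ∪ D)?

By inclusion-exclusion,
P(A ∪ B ∪ C ∪ D) = 0.430 + 0.444 + 0.382 + 0.371 − 0.127 − 0.131 − 0.129 − 0.141 − 0.148 − 0.144 + 0.034 + 0.048 + 0.038 + 0.062 − 0.026 = 0.963

0.963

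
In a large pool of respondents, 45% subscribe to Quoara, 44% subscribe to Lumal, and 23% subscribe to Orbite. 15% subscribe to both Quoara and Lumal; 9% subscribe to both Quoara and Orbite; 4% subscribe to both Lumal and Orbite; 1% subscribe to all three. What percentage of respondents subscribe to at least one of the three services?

85%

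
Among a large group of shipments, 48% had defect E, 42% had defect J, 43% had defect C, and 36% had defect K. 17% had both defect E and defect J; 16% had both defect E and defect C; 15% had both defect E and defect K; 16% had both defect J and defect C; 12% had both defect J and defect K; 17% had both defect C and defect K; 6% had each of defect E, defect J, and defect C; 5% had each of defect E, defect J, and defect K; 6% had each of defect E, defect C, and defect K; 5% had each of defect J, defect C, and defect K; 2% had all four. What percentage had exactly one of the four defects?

41%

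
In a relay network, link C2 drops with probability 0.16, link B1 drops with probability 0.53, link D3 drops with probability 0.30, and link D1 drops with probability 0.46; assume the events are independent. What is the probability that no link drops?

0.1492344

P(none) = (1 − 0.16) × (1 − 0.53) × (1 − 0.30) × (1 − 0.46) = 0.84 × 0.47 × 0.70 × 0.54 = 0.1492344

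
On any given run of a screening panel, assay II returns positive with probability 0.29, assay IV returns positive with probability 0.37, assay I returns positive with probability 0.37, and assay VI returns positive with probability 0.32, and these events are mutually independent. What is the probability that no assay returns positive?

0.19162332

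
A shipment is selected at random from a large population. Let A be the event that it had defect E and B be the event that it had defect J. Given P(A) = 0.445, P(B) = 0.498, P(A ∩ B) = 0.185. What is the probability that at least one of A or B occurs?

0.758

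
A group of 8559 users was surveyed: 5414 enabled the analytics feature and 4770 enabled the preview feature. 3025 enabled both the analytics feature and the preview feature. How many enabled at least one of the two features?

7159

Inclusion–exclusion gives
|union| = 5414 + 4770 − 3025 = 7159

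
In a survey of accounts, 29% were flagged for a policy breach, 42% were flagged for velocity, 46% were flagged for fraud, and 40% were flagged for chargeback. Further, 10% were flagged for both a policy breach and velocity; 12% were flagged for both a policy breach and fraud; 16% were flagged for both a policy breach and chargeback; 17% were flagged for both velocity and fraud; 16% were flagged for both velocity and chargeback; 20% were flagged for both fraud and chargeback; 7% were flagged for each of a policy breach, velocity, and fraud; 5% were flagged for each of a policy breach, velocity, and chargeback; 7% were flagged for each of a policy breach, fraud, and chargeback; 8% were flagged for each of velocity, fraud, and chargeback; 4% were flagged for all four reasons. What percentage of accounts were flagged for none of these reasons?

11%

By inclusion–exclusion:
P(at least one) = 29 + 42 + 46 + 40 − 10 − 12 − 16 − 17 − 16 − 20 + 7 + 5 + 7 + 8 − 4 = 89%
P(none) = 100% − 89% = 11%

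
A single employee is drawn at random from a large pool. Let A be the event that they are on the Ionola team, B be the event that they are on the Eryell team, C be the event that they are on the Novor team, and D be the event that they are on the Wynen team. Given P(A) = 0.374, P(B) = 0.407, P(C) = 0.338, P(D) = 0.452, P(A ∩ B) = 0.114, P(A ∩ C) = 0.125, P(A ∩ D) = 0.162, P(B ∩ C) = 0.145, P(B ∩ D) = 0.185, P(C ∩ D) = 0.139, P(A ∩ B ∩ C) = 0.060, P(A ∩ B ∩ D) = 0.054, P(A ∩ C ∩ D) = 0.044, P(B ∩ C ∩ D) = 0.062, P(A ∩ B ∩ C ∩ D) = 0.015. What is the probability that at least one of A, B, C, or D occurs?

Using inclusion–exclusion:
P(A ∪ B ∪ C ∪ D) = 0.374 + 0.407 + 0.338 + 0.452 − 0.114 − 0.125 − 0.162 − 0.145 − 0.185 − 0.139 + 0.060 + 0.054 + 0.044 + 0.062 − 0.015 = 0.906

0.906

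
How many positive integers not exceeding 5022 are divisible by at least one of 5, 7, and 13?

1843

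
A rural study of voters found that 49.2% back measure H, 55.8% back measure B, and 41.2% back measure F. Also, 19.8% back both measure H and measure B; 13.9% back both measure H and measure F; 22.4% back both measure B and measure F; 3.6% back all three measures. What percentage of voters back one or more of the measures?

93.7%

Apply inclusion-exclusion:
P(at least one) = 49.2 + 55.8 + 41.2 − 19.8 − 13.9 − 22.4 + 3.6 = 93.7%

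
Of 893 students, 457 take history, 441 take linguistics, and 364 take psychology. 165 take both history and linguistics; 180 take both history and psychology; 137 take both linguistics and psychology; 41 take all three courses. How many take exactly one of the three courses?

421

By inclusion–exclusion (exactly-one form):
N(exactly one) = 457 + 441 + 364 − 2·165 − 2·180 − 2·137 + 3·41 = 421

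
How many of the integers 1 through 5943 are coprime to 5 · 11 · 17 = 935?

4068

floor(5943/5) + floor(5943/11) + floor(5943/17) − floor(5943/55) − floor(5943/85) − floor(5943/187) + floor(5943/935) = 1188 + 540 + 349 − 108 − 69 − 31 + 6 = 1875
5943 − 1875 = 4068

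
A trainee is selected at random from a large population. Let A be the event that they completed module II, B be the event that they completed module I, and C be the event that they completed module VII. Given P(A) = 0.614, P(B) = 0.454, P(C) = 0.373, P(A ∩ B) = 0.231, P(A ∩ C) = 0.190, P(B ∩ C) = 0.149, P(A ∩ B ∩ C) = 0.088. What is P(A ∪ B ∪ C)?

0.959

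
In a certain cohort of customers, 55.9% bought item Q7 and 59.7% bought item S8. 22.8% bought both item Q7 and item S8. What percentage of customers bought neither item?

7.2%

Inclusion–exclusion gives
P(≥1) = 55.9 + 59.7 − 22.8 = 92.8%
P(none) = 100% − 92.8% = 7.2%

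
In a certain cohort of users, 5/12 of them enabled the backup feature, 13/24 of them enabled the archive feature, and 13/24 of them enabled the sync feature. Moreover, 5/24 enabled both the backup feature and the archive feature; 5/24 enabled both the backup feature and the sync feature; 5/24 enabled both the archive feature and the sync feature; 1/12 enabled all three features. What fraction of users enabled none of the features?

1/24

By inclusion-exclusion,
P(≥1) = 5/12 + 13/24 + 13/24 − 5/24 − 5/24 − 5/24 + 1/12 = 23/24
P(none) = 1 − 23/24 = 1/24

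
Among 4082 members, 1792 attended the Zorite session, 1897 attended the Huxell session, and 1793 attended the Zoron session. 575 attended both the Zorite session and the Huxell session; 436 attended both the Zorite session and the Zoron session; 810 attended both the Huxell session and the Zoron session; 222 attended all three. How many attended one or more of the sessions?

3883

Apply inclusion-exclusion:
|at least one| = 1792 + 1897 + 1793 − 575 − 436 − 810 + 222 = 3883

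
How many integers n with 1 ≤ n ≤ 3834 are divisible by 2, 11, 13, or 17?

2320

1917 + 348 + 294 + 225 − 174 − 147 − 112 − 26 − 20 − 17 + 13 + 10 + 8 + 1 − 0 = 2320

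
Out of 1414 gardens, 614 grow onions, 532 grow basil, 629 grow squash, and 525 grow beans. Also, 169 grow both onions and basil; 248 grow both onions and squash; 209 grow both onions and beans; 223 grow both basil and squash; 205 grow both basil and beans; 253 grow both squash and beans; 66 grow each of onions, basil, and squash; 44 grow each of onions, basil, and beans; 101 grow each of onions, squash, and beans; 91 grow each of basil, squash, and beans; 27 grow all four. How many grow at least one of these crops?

1268

|union| = 614 + 532 + 629 + 525 − 169 − 248 − 209 − 223 − 205 − 253 + 66 + 44 + 101 + 91 − 27 = 1268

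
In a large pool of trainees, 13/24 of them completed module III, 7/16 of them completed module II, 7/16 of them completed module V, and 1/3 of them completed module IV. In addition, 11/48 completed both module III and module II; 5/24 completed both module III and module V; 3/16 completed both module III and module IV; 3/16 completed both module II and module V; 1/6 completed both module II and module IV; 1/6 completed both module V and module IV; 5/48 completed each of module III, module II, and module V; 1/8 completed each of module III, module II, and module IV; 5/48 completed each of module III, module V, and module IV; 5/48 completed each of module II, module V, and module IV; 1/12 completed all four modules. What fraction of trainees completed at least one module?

23/24

Inclusion–exclusion gives
P(at least one) = 13/24 + 7/16 + 7/16 + 1/3 − 11/48 − 5/24 − 3/16 − 3/16 − 1/6 − 1/6 + 5/48 + 1/8 + 5/48 + 5/48 − 1/12 = 23/24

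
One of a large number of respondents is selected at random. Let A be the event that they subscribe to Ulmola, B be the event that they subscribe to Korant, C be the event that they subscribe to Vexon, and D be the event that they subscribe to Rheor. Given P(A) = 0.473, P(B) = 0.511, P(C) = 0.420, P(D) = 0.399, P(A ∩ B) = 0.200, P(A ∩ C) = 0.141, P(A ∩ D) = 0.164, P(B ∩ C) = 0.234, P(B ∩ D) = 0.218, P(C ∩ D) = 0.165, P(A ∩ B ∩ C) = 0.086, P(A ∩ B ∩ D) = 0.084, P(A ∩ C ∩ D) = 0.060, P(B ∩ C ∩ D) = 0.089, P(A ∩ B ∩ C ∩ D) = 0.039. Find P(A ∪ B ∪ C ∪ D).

By inclusion-exclusion,
P(A ∪ B ∪ C ∪ D) = 0.473 + 0.511 + 0.420 + 0.399 − 0.200 − 0.141 − 0.164 − 0.234 − 0.218 − 0.165 + 0.086 + 0.084 + 0.060 + 0.089 − 0.039 = 0.961

0.961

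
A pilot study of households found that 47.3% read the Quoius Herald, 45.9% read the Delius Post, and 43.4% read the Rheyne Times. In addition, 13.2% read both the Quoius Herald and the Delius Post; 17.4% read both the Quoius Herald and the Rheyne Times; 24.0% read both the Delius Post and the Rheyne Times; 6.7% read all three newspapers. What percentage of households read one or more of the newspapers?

P(at least one) = 47.3 + 45.9 + 43.4 − 13.2 − 17.4 − 24.0 + 6.7 = 88.7%

88.7%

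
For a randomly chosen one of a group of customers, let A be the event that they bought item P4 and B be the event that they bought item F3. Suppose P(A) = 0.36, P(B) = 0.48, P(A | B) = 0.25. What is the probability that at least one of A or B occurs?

0.72

P(A ∩ B) = P(B)·P(A|B) = 0.48 × 0.25 = 0.12
P(A ∪ B) = 0.36 + 0.48 − 0.12 = 0.72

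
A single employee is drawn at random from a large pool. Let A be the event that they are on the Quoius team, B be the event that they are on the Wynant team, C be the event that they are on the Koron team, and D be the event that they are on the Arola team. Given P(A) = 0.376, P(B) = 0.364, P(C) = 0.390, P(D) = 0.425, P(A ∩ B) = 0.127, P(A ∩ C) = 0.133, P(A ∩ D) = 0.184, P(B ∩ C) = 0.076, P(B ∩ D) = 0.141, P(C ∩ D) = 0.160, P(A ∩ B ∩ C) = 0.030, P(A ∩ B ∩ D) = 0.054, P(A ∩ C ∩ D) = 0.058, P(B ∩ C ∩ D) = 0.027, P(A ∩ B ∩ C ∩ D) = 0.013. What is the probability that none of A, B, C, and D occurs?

P(A ∪ B ∪ C ∪ D) = 0.376 + 0.364 + 0.390 + 0.425 − 0.127 − 0.133 − 0.184 − 0.076 − 0.141 − 0.160 + 0.030 + 0.054 + 0.058 + 0.027 − 0.013 = 0.890
P(none) = 1 − 0.890 = 0.110

0.110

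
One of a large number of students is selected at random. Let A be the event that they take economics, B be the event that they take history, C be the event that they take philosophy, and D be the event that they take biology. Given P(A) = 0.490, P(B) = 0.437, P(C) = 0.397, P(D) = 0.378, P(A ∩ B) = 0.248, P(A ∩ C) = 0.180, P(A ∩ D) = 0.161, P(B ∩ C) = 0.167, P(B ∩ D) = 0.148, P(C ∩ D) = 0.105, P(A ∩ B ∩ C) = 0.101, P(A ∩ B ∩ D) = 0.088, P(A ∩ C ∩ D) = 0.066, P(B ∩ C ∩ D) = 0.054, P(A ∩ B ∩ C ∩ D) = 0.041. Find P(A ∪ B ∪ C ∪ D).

0.961

P(A ∪ B ∪ C ∪ D) = 0.490 + 0.437 + 0.397 + 0.378 − 0.248 − 0.180 − 0.161 − 0.167 − 0.148 − 0.105 + 0.101 + 0.088 + 0.066 + 0.054 − 0.041 = 0.961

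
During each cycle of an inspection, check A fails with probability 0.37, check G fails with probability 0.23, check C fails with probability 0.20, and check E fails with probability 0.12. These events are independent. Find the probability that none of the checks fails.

0.3415104

P(none) = (1 − 0.37) × (1 − 0.23) × (1 − 0.20) × (1 − 0.12) = 0.63 × 0.77 × 0.80 × 0.88 = 0.3415104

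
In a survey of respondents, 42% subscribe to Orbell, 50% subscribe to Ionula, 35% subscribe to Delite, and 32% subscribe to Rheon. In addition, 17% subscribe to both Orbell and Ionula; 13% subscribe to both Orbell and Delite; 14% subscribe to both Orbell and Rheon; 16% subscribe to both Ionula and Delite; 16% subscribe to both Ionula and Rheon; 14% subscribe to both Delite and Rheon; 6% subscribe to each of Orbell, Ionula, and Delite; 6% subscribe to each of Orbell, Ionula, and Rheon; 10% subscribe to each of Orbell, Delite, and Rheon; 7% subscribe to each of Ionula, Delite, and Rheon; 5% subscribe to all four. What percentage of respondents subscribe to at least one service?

93%

Apply inclusion-exclusion:
P(≥1) = 42 + 50 + 35 + 32 − 17 − 13 − 14 − 16 − 16 − 14 + 6 + 6 + 10 + 7 − 5 = 93%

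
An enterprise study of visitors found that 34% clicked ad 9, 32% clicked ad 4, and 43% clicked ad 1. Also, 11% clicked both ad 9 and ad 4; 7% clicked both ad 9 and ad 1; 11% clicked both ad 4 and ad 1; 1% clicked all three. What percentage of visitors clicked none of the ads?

19%

P(at least one) = 34 + 32 + 43 − 11 − 7 − 11 + 1 = 81%
P(none) = 100% − 81% = 19%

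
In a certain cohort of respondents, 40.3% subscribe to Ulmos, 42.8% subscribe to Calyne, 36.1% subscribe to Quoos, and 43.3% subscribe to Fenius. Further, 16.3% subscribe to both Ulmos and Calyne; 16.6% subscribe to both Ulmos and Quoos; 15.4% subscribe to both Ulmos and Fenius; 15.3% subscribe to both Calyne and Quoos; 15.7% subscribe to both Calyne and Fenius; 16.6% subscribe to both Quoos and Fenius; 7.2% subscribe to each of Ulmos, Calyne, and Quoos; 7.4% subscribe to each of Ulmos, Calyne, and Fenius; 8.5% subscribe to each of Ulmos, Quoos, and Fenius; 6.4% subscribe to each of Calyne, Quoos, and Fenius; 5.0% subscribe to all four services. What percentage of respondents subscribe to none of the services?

By inclusion-exclusion,
P(at least one) = 40.3 + 42.8 + 36.1 + 43.3 − 16.3 − 16.6 − 15.4 − 15.3 − 15.7 − 16.6 + 7.2 + 7.4 + 8.5 + 6.4 − 5.0 = 91.1%
P(none) = 100% − 91.1% = 8.9%

8.9%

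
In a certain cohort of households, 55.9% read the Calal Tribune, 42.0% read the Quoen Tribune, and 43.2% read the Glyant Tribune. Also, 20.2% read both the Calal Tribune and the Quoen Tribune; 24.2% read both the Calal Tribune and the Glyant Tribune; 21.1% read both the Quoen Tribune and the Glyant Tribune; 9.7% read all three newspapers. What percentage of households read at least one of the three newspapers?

P(≥1) = 55.9 + 42.0 + 43.2 − 20.2 − 24.2 − 21.1 + 9.7 = 85.3%

85.3%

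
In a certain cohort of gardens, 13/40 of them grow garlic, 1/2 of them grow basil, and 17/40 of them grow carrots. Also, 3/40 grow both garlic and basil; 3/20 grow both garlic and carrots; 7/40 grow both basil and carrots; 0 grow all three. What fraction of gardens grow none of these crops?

3/20

P(≥1) = 13/40 + 1/2 + 17/40 − 3/40 − 3/20 − 7/40 + 0 = 17/20
P(none) = 1 − 17/20 = 3/20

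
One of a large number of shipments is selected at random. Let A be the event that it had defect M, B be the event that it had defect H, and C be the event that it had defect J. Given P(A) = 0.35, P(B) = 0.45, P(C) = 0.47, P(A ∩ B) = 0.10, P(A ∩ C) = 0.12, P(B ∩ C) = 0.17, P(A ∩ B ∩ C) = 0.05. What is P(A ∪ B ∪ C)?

By inclusion–exclusion:
P(A ∪ B ∪ C) = 0.35 + 0.45 + 0.47 − 0.10 − 0.12 − 0.17 + 0.05 = 0.93

0.93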